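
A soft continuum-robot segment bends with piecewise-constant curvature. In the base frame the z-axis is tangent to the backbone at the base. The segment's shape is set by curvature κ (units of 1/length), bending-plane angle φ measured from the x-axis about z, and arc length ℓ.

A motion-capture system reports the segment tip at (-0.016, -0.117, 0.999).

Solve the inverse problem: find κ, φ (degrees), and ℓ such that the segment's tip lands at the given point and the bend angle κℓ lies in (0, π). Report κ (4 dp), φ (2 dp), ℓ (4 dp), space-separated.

0.2334 262.21 1.0083

ρ = √(x²+y²) = √(-0.016² + -0.117²) = 0.11809
φ = atan2(y, x) mod 360° = atan2(-0.117, -0.016) = 262.2130°
|p|² = ρ² + z² = 0.11809² + 0.999² = 1.01195
κ = 2ρ / |p|² = 2×0.11809 / 1.01195 = 0.23339
θ = 2·atan2(ρ, z) = 2·atan2(0.11809, 0.999) = 0.23532 rad
ℓ = θ/κ = 0.23532/0.23339 = 1.00828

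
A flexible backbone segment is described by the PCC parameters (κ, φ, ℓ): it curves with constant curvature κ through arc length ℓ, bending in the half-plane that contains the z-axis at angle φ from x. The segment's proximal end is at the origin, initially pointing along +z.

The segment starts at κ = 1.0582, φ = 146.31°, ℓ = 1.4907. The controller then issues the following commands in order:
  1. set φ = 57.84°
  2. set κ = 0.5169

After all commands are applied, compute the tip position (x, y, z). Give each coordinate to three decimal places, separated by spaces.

initial: κ=1.0582, φ=146.31°, ℓ=1.4907
cmd 1: set φ=57.84° → (κ,φ,ℓ)=(1.0582,57.84°,1.4907) → tip=(0.5064,0.8053,0.9450)
cmd 2: set κ=0.5169 → (κ,φ,ℓ)=(0.5169,57.84°,1.4907) → tip=(0.2909,0.4626,1.3475)

0.291 0.463 1.348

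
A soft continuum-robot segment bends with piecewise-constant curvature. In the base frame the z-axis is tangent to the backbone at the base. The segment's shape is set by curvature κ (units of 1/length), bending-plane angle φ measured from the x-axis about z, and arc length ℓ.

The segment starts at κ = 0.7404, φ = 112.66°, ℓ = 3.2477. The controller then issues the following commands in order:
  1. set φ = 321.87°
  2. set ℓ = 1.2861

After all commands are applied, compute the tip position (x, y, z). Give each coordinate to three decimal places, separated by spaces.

0.446 -0.350 1.100

initial: κ=0.7404, φ=112.66°, ℓ=3.2477
cmd 1: set φ=321.87° → (κ,φ,ℓ)=(0.7404,321.87°,3.2477) → tip=(1.8491,-1.4515,0.9077)
cmd 2: set ℓ=1.2861 → (κ,φ,ℓ)=(0.7404,321.87°,1.2861) → tip=(0.4464,-0.3504,1.1004)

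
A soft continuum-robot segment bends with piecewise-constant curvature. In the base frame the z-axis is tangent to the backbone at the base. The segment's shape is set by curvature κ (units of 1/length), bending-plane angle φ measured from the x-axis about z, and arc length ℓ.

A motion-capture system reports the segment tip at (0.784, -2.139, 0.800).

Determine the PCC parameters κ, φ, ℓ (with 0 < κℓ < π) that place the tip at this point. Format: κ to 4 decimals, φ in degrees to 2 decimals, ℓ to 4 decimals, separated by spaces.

ρ = √(x²+y²) = √(0.784² + -2.139²) = 2.27815
φ = atan2(y, x) mod 360° = atan2(-2.139, 0.784) = 290.1292°
|p|² = ρ² + z² = 2.27815² + 0.800² = 5.82998
κ = 2ρ / |p|² = 2×2.27815 / 5.82998 = 0.78153
θ = 2·atan2(ρ, z) = 2·atan2(2.27815, 0.800) = 2.46617 rad
ℓ = θ/κ = 2.46617/0.78153 = 3.15557

0.7815 290.13 3.1556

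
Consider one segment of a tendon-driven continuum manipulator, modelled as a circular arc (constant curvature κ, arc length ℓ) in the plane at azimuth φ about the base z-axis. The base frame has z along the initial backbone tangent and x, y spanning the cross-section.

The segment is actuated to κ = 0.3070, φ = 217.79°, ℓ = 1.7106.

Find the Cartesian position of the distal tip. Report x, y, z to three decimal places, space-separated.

-0.347 -0.269 1.633

θ = κ·ℓ = 0.3070 × 1.7106 = 0.52515 rad
ρ = (1 − cos θ)/κ = (1 − 0.86525)/0.3070 = 0.43894
z = sin θ / κ = 0.50135/0.3070 = 1.63305
x = ρ cos φ = 0.43894 × cos(217.79°) = -0.34687
y = ρ sin φ = 0.43894 × sin(217.79°) = -0.26897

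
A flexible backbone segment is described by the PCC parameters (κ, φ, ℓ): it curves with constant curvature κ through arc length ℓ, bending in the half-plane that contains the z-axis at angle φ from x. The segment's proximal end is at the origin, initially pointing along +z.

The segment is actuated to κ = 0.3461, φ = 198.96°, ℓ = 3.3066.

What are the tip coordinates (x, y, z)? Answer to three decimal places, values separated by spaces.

θ = κ·ℓ = 0.3461 × 3.3066 = 1.14441 rad
ρ = (1 − cos θ)/κ = (1 − 0.41358)/0.3461 = 1.69437
z = sin θ / κ = 0.91047/0.3461 = 2.63065
x = ρ cos φ = 1.69437 × cos(198.96°) = -1.60244
y = ρ sin φ = 1.69437 × sin(198.96°) = -0.55051

-1.602 -0.551 2.631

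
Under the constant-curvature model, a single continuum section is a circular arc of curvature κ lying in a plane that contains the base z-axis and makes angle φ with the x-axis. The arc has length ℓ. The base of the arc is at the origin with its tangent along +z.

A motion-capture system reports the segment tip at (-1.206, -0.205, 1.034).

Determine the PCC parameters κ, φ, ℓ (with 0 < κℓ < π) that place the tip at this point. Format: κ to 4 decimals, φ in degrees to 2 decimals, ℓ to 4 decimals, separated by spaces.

0.9536 189.65 1.8227

ρ = √(x²+y²) = √(-1.206² + -0.205²) = 1.22330
φ = atan2(y, x) mod 360° = atan2(-0.205, -1.206) = 189.6471°
|p|² = ρ² + z² = 1.22330² + 1.034² = 2.56562
κ = 2ρ / |p|² = 2×1.22330 / 2.56562 = 0.95361
θ = 2·atan2(ρ, z) = 2·atan2(1.22330, 1.034) = 1.73813 rad
ℓ = θ/κ = 1.73813/0.95361 = 1.82268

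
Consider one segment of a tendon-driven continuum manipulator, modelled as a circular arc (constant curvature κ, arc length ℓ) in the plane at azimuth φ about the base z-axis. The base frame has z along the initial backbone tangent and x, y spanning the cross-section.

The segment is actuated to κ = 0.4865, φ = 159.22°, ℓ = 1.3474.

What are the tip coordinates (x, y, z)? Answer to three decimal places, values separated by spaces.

θ = κ·ℓ = 0.4865 × 1.3474 = 0.65551 rad
ρ = (1 − cos θ)/κ = (1 − 0.79274)/0.4865 = 0.42603
z = sin θ / κ = 0.60956/0.4865 = 1.25296
x = ρ cos φ = 0.42603 × cos(159.22°) = -0.39832
y = ρ sin φ = 0.42603 × sin(159.22°) = 0.15115

-0.398 0.151 1.253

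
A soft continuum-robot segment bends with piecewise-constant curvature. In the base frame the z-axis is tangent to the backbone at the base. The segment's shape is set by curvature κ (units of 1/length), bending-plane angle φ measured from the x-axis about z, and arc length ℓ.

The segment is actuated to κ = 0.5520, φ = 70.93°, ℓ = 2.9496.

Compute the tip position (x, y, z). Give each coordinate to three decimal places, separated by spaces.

0.626 1.810 1.809

θ = κ·ℓ = 0.5520 × 2.9496 = 1.62818 rad
ρ = (1 − cos θ)/κ = (1 − -0.05735)/0.5520 = 1.91549
z = sin θ / κ = 0.99835/0.5520 = 1.80861
x = ρ cos φ = 1.91549 × cos(70.93°) = 0.62584
y = ρ sin φ = 1.91549 × sin(70.93°) = 1.81037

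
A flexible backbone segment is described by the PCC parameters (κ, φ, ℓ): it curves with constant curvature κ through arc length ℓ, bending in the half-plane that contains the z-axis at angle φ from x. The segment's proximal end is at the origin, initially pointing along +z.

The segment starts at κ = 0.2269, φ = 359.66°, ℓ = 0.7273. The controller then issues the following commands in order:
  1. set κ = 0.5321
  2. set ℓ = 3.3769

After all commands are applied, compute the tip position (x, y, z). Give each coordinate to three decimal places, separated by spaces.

2.301 -0.014 1.832

initial: κ=0.2269, φ=359.66°, ℓ=0.7273
cmd 1: set κ=0.5321 → (κ,φ,ℓ)=(0.5321,359.66°,0.7273) → tip=(0.1390,-0.0008,0.7093)
cmd 2: set ℓ=3.3769 → (κ,φ,ℓ)=(0.5321,359.66°,3.3769) → tip=(2.3005,-0.0137,1.8315)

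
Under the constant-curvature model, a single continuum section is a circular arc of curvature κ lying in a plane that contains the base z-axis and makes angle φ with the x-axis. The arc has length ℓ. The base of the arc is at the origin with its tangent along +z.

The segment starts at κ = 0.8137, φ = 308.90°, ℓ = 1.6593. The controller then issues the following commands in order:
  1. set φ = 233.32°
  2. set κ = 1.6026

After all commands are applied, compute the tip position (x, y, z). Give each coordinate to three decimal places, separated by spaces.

initial: κ=0.8137, φ=308.90°, ℓ=1.6593
cmd 1: set φ=233.32° → (κ,φ,ℓ)=(0.8137,233.32°,1.6593) → tip=(-0.5735,-0.7699,1.1992)
cmd 2: set κ=1.6026 → (κ,φ,ℓ)=(1.6026,233.32°,1.6593) → tip=(-0.7029,-0.9437,0.2895)

-0.703 -0.944 0.289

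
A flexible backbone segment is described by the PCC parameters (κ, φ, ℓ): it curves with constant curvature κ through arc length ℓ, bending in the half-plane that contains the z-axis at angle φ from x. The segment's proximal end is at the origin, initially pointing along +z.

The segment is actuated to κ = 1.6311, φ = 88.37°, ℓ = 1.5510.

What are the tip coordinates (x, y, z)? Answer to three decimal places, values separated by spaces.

0.032 1.115 0.352

θ = κ·ℓ = 1.6311 × 1.5510 = 2.52984 rad
ρ = (1 − cos θ)/κ = (1 − -0.81864)/1.6311 = 1.11498
z = sin θ / κ = 0.57431/1.6311 = 0.35210
x = ρ cos φ = 1.11498 × cos(88.37°) = 0.03172
y = ρ sin φ = 1.11498 × sin(88.37°) = 1.11453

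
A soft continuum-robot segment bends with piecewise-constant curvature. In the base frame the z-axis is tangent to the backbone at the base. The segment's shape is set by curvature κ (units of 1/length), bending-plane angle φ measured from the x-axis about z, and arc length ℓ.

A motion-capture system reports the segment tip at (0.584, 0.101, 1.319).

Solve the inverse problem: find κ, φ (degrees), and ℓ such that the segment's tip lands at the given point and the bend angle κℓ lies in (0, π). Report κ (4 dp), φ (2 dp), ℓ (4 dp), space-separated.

0.5669 9.81 1.4899

ρ = √(x²+y²) = √(0.584² + 0.101²) = 0.59267
φ = atan2(y, x) mod 360° = atan2(0.101, 0.584) = 9.8120°
|p|² = ρ² + z² = 0.59267² + 1.319² = 2.09102
κ = 2ρ / |p|² = 2×0.59267 / 2.09102 = 0.56687
θ = 2·atan2(ρ, z) = 2·atan2(0.59267, 1.319) = 0.84460 rad
ℓ = θ/κ = 0.84460/0.56687 = 1.48993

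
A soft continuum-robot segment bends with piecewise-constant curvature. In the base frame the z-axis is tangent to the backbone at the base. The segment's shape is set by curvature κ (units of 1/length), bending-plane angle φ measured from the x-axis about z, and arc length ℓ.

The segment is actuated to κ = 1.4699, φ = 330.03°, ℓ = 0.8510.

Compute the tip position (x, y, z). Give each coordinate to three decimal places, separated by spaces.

0.404 -0.233 0.646

θ = κ·ℓ = 1.4699 × 0.8510 = 1.25088 rad
ρ = (1 − cos θ)/κ = (1 − 0.31448)/1.4699 = 0.46637
z = sin θ / κ = 0.94926/1.4699 = 0.64580
x = ρ cos φ = 0.46637 × cos(330.03°) = 0.40401
y = ρ sin φ = 0.46637 × sin(330.03°) = -0.23297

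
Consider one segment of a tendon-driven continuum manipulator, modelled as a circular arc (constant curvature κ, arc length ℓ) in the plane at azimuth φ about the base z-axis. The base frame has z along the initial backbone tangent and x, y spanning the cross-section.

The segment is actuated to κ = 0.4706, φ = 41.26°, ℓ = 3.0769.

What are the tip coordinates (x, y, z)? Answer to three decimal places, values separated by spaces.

1.402 1.230 2.109

θ = κ·ℓ = 0.4706 × 3.0769 = 1.44799 rad
ρ = (1 − cos θ)/κ = (1 − 0.12250)/0.4706 = 1.86464
z = sin θ / κ = 0.99247/0.4706 = 2.10894
x = ρ cos φ = 1.86464 × cos(41.26°) = 1.40170
y = ρ sin φ = 1.86464 × sin(41.26°) = 1.22969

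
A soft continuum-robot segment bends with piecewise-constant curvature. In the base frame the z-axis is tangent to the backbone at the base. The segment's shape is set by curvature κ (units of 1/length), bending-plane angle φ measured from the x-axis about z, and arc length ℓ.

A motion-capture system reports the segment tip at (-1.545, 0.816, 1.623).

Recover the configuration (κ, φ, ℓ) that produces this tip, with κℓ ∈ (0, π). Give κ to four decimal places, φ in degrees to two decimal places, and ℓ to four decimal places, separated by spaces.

ρ = √(x²+y²) = √(-1.545² + 0.816²) = 1.74725
φ = atan2(y, x) mod 360° = atan2(0.816, -1.545) = 152.1590°
|p|² = ρ² + z² = 1.74725² + 1.623² = 5.68701
κ = 2ρ / |p|² = 2×1.74725 / 5.68701 = 0.61447
θ = 2·atan2(ρ, z) = 2·atan2(1.74725, 1.623) = 1.64450 rad
ℓ = θ/κ = 1.64450/0.61447 = 2.67628

0.6145 152.16 2.6763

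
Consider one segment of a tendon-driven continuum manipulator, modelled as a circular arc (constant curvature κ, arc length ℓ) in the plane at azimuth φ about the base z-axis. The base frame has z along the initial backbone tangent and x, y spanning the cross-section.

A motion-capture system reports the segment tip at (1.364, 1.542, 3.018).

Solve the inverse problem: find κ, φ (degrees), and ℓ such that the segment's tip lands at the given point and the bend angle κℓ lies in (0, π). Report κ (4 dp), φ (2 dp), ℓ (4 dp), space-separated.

ρ = √(x²+y²) = √(1.364² + 1.542²) = 2.05870
φ = atan2(y, x) mod 360° = atan2(1.542, 1.364) = 48.5051°
|p|² = ρ² + z² = 2.05870² + 3.018² = 13.34658
κ = 2ρ / |p|² = 2×2.05870 / 13.34658 = 0.30850
θ = 2·atan2(ρ, z) = 2·atan2(2.05870, 3.018) = 1.19728 rad
ℓ = θ/κ = 1.19728/0.30850 = 3.88098

0.3085 48.51 3.8810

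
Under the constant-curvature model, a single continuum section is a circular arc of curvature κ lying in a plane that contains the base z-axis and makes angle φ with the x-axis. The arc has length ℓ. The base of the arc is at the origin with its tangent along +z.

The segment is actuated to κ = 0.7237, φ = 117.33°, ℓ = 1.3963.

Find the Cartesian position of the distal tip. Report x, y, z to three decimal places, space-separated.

θ = κ·ℓ = 0.7237 × 1.3963 = 1.01050 rad
ρ = (1 − cos θ)/κ = (1 − 0.53144)/0.7237 = 0.64746
z = sin θ / κ = 0.84710/0.7237 = 1.17051
x = ρ cos φ = 0.64746 × cos(117.33°) = -0.29726
y = ρ sin φ = 0.64746 × sin(117.33°) = 0.57519

-0.297 0.575 1.171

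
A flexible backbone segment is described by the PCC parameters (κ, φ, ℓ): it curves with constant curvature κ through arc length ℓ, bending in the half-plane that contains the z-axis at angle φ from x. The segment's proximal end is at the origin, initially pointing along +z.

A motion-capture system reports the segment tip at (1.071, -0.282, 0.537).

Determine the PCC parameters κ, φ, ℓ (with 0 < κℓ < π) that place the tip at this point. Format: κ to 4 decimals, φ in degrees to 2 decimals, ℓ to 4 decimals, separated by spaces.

1.4621 345.25 1.5311

ρ = √(x²+y²) = √(1.071² + -0.282²) = 1.10750
φ = atan2(y, x) mod 360° = atan2(-0.282, 1.071) = 345.2485°
|p|² = ρ² + z² = 1.10750² + 0.537² = 1.51493
κ = 2ρ / |p|² = 2×1.10750 / 1.51493 = 1.46212
θ = 2·atan2(ρ, z) = 2·atan2(1.10750, 0.537) = 2.23864 rad
ℓ = θ/κ = 2.23864/1.46212 = 1.53110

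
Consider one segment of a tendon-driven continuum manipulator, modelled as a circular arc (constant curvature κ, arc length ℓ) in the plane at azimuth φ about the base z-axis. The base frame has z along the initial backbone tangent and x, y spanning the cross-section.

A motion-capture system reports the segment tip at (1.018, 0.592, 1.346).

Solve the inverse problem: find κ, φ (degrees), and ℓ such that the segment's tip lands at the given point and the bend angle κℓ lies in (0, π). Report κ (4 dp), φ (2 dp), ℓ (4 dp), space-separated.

ρ = √(x²+y²) = √(1.018² + 0.592²) = 1.17762
φ = atan2(y, x) mod 360° = atan2(0.592, 1.018) = 30.1794°
|p|² = ρ² + z² = 1.17762² + 1.346² = 3.19850
κ = 2ρ / |p|² = 2×1.17762 / 3.19850 = 0.73636
θ = 2·atan2(ρ, z) = 2·atan2(1.17762, 1.346) = 1.43755 rad
ℓ = θ/κ = 1.43755/0.73636 = 1.95225

0.7364 30.18 1.9522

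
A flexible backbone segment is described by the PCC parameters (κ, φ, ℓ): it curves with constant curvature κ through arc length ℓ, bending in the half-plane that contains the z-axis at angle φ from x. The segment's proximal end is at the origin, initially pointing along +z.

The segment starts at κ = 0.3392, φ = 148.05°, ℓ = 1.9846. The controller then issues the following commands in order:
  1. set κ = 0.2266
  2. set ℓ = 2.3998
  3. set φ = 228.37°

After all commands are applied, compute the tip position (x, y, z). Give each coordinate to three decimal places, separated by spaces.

initial: κ=0.3392, φ=148.05°, ℓ=1.9846
cmd 1: set κ=0.2266 → (κ,φ,ℓ)=(0.2266,148.05°,1.9846) → tip=(-0.3723,0.2322,1.9184)
cmd 2: set ℓ=2.3998 → (κ,φ,ℓ)=(0.2266,148.05°,2.3998) → tip=(-0.5401,0.3369,2.2833)
cmd 3: set φ=228.37° → (κ,φ,ℓ)=(0.2266,228.37°,2.3998) → tip=(-0.4229,-0.4758,2.2833)

-0.423 -0.476 2.283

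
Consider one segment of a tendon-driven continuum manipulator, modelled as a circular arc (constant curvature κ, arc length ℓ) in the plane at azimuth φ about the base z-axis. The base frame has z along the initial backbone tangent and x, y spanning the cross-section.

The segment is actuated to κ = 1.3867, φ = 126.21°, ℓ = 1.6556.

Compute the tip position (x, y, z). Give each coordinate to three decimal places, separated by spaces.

θ = κ·ℓ = 1.3867 × 1.6556 = 2.29582 rad
ρ = (1 − cos θ)/κ = (1 − -0.66315)/1.3867 = 1.19936
z = sin θ / κ = 0.74848/1.3867 = 0.53976
x = ρ cos φ = 1.19936 × cos(126.21°) = -0.70852
y = ρ sin φ = 1.19936 × sin(126.21°) = 0.96771

-0.709 0.968 0.540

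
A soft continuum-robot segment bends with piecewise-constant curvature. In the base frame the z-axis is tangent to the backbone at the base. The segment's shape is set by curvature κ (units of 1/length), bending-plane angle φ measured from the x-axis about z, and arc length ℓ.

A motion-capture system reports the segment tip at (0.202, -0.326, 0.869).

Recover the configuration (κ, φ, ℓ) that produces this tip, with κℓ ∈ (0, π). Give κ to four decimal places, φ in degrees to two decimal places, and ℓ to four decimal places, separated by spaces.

ρ = √(x²+y²) = √(0.202² + -0.326²) = 0.38351
φ = atan2(y, x) mod 360° = atan2(-0.326, 0.202) = 301.7837°
|p|² = ρ² + z² = 0.38351² + 0.869² = 0.90224
κ = 2ρ / |p|² = 2×0.38351 / 0.90224 = 0.85013
θ = 2·atan2(ρ, z) = 2·atan2(0.38351, 0.869) = 0.83123 rad
ℓ = θ/κ = 0.83123/0.85013 = 0.97777

0.8501 301.78 0.9778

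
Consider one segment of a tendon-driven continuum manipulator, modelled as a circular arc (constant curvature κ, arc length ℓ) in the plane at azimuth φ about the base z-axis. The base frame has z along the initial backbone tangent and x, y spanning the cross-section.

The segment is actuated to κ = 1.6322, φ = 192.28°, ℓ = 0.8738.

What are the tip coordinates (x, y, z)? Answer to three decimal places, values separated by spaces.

-0.512 -0.112 0.606

θ = κ·ℓ = 1.6322 × 0.8738 = 1.42622 rad
ρ = (1 − cos θ)/κ = (1 − 0.14408)/1.6322 = 0.52440
z = sin θ / κ = 0.98957/1.6322 = 0.60628
x = ρ cos φ = 0.52440 × cos(192.28°) = -0.51240
y = ρ sin φ = 0.52440 × sin(192.28°) = -0.11153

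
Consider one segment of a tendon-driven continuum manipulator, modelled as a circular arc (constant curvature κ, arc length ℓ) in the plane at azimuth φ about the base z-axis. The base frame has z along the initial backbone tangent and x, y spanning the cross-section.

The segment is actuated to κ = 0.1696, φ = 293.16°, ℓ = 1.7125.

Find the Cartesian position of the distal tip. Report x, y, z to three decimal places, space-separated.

θ = κ·ℓ = 0.1696 × 1.7125 = 0.29044 rad
ρ = (1 − cos θ)/κ = (1 − 0.95812)/0.1696 = 0.24695
z = sin θ / κ = 0.28637/0.1696 = 1.68852
x = ρ cos φ = 0.24695 × cos(293.16°) = 0.09712
y = ρ sin φ = 0.24695 × sin(293.16°) = -0.22704

0.097 -0.227 1.689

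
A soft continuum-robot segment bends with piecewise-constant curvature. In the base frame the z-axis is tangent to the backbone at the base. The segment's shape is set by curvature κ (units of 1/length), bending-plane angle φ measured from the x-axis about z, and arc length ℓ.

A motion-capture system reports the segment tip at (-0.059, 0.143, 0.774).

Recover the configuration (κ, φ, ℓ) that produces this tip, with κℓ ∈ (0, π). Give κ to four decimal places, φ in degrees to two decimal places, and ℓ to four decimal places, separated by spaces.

ρ = √(x²+y²) = √(-0.059² + 0.143²) = 0.15469
φ = atan2(y, x) mod 360° = atan2(0.143, -0.059) = 112.4204°
|p|² = ρ² + z² = 0.15469² + 0.774² = 0.62301
κ = 2ρ / |p|² = 2×0.15469 / 0.62301 = 0.49660
θ = 2·atan2(ρ, z) = 2·atan2(0.15469, 0.774) = 0.39453 rad
ℓ = θ/κ = 0.39453/0.49660 = 0.79445

0.4966 112.42 0.7944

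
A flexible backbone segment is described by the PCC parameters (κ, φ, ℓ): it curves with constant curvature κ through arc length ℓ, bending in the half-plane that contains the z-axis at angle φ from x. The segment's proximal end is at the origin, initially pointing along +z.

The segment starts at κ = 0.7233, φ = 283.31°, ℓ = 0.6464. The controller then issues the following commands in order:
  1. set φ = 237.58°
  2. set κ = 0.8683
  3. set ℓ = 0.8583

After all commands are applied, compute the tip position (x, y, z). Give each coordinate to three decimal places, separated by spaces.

-0.164 -0.258 0.781

initial: κ=0.7233, φ=283.31°, ℓ=0.6464
cmd 1: set φ=237.58° → (κ,φ,ℓ)=(0.7233,237.58°,0.6464) → tip=(-0.0795,-0.1253,0.6231)
cmd 2: set κ=0.8683 → (κ,φ,ℓ)=(0.8683,237.58°,0.6464) → tip=(-0.0947,-0.1492,0.6130)
cmd 3: set ℓ=0.8583 → (κ,φ,ℓ)=(0.8683,237.58°,0.8583) → tip=(-0.1637,-0.2577,0.7810)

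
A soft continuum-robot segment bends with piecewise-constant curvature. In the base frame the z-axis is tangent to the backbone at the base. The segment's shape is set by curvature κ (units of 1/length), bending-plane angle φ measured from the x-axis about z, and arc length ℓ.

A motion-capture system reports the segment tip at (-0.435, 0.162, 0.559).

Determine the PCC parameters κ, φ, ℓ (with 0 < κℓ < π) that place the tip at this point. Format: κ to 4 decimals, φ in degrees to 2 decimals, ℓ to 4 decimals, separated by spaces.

1.7584 159.57 0.7882

ρ = √(x²+y²) = √(-0.435² + 0.162²) = 0.46419
φ = atan2(y, x) mod 360° = atan2(0.162, -0.435) = 159.5740°
|p|² = ρ² + z² = 0.46419² + 0.559² = 0.52795
κ = 2ρ / |p|² = 2×0.46419 / 0.52795 = 1.75845
θ = 2·atan2(ρ, z) = 2·atan2(0.46419, 0.559) = 1.38599 rad
ℓ = θ/κ = 1.38599/1.75845 = 0.78819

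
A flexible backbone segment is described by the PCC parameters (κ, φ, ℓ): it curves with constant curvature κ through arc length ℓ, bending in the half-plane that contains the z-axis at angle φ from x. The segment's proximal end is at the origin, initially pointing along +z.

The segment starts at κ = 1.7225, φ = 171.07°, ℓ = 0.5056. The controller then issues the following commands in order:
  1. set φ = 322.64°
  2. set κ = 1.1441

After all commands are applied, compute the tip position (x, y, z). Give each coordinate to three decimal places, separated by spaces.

initial: κ=1.7225, φ=171.07°, ℓ=0.5056
cmd 1: set φ=322.64° → (κ,φ,ℓ)=(1.7225,322.64°,0.5056) → tip=(0.1642,-0.1254,0.4441)
cmd 2: set κ=1.1441 → (κ,φ,ℓ)=(1.1441,322.64°,0.5056) → tip=(0.1130,-0.0863,0.4779)

0.113 -0.086 0.478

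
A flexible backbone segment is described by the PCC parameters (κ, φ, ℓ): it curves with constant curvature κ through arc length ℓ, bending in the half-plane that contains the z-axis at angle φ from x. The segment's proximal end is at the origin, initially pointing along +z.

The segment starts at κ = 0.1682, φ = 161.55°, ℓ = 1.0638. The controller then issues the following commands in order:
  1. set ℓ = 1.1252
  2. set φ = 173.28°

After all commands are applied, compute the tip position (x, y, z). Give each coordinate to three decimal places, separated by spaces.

initial: κ=0.1682, φ=161.55°, ℓ=1.0638
cmd 1: set ℓ=1.1252 → (κ,φ,ℓ)=(0.1682,161.55°,1.1252) → tip=(-0.1007,0.0336,1.1185)
cmd 2: set φ=173.28° → (κ,φ,ℓ)=(0.1682,173.28°,1.1252) → tip=(-0.1054,0.0124,1.1185)

-0.105 0.012 1.118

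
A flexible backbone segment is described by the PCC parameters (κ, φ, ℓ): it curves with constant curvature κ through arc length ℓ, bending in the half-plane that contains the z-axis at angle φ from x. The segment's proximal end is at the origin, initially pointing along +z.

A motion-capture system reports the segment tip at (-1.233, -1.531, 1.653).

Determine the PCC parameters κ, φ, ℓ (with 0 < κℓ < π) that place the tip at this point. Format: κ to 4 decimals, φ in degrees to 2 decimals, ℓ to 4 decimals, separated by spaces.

ρ = √(x²+y²) = √(-1.233² + -1.531²) = 1.96577
φ = atan2(y, x) mod 360° = atan2(-1.531, -1.233) = 231.1536°
|p|² = ρ² + z² = 1.96577² + 1.653² = 6.59666
κ = 2ρ / |p|² = 2×1.96577 / 6.59666 = 0.59599
θ = 2·atan2(ρ, z) = 2·atan2(1.96577, 1.653) = 1.74323 rad
ℓ = θ/κ = 1.74323/0.59599 = 2.92493

0.5960 231.15 2.9249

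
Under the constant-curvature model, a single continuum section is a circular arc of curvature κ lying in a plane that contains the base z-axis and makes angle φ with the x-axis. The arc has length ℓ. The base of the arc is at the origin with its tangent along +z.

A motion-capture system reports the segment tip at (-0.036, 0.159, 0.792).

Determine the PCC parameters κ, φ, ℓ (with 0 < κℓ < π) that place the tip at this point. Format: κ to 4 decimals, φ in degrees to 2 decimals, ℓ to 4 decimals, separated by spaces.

0.4987 102.76 0.8142

ρ = √(x²+y²) = √(-0.036² + 0.159²) = 0.16302
φ = atan2(y, x) mod 360° = atan2(0.159, -0.036) = 102.7575°
|p|² = ρ² + z² = 0.16302² + 0.792² = 0.65384
κ = 2ρ / |p|² = 2×0.16302 / 0.65384 = 0.49867
θ = 2·atan2(ρ, z) = 2·atan2(0.16302, 0.792) = 0.40601 rad
ℓ = θ/κ = 0.40601/0.49867 = 0.81419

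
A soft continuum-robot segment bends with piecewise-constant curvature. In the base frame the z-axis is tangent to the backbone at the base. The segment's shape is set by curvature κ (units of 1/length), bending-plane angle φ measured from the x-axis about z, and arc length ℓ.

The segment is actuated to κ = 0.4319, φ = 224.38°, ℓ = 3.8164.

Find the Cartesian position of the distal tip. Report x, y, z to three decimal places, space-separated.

-1.783 -1.745 2.308

θ = κ·ℓ = 0.4319 × 3.8164 = 1.64830 rad
ρ = (1 − cos θ)/κ = (1 − -0.07743)/0.4319 = 2.49463
z = sin θ / κ = 0.99700/0.4319 = 2.30840
x = ρ cos φ = 2.49463 × cos(224.38°) = -1.78295
y = ρ sin φ = 2.49463 × sin(224.38°) = -1.74478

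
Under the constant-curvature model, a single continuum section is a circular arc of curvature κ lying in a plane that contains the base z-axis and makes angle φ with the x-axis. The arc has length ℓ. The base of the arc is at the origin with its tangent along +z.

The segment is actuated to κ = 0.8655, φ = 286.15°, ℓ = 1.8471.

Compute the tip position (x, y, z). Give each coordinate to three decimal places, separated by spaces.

0.330 -1.141 1.155

θ = κ·ℓ = 0.8655 × 1.8471 = 1.59867 rad
ρ = (1 − cos θ)/κ = (1 − -0.02787)/0.8655 = 1.18760
z = sin θ / κ = 0.99961/0.8655 = 1.15495
x = ρ cos φ = 1.18760 × cos(286.15°) = 0.33033
y = ρ sin φ = 1.18760 × sin(286.15°) = -1.14073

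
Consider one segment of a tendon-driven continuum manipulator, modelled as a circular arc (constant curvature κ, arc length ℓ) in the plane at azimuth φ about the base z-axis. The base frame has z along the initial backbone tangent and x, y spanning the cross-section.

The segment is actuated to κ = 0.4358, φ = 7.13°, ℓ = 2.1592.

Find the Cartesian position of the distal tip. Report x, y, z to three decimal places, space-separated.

0.936 0.117 1.854

θ = κ·ℓ = 0.4358 × 2.1592 = 0.94098 rad
ρ = (1 − cos θ)/κ = (1 − 0.58900)/0.4358 = 0.94310
z = sin θ / κ = 0.80814/0.4358 = 1.85437
x = ρ cos φ = 0.94310 × cos(7.13°) = 0.93581
y = ρ sin φ = 0.94310 × sin(7.13°) = 0.11706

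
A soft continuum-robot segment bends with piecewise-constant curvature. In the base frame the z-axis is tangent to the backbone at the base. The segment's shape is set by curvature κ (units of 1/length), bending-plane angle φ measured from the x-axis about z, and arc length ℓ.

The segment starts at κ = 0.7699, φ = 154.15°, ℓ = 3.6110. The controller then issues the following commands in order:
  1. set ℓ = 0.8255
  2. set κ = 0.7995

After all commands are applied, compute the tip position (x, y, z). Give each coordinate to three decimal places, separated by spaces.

-0.236 0.115 0.767

initial: κ=0.7699, φ=154.15°, ℓ=3.6110
cmd 1: set ℓ=0.8255 → (κ,φ,ℓ)=(0.7699,154.15°,0.8255) → tip=(-0.2282,0.1106,0.7710)
cmd 2: set κ=0.7995 → (κ,φ,ℓ)=(0.7995,154.15°,0.8255) → tip=(-0.2364,0.1145,0.7669)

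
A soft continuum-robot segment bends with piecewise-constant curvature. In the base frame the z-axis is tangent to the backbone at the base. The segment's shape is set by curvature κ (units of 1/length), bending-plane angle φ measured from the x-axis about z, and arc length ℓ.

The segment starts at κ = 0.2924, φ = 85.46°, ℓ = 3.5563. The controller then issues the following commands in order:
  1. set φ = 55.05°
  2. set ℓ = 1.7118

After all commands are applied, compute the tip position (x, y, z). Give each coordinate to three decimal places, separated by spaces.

0.240 0.344 1.641

initial: κ=0.2924, φ=85.46°, ℓ=3.5563
cmd 1: set φ=55.05° → (κ,φ,ℓ)=(0.2924,55.05°,3.5563) → tip=(0.9672,1.3838,2.9492)
cmd 2: set ℓ=1.7118 → (κ,φ,ℓ)=(0.2924,55.05°,1.7118) → tip=(0.2403,0.3439,1.6412)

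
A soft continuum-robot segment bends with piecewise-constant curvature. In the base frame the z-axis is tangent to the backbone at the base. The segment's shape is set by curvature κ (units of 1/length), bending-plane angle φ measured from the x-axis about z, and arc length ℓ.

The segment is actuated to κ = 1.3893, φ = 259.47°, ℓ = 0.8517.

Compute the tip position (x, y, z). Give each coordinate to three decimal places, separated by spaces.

-0.082 -0.440 0.666

θ = κ·ℓ = 1.3893 × 0.8517 = 1.18327 rad
ρ = (1 − cos θ)/κ = (1 − 0.37790)/1.3893 = 0.44778
z = sin θ / κ = 0.92585/1.3893 = 0.66641
x = ρ cos φ = 0.44778 × cos(259.47°) = -0.08183
y = ρ sin φ = 0.44778 × sin(259.47°) = -0.44024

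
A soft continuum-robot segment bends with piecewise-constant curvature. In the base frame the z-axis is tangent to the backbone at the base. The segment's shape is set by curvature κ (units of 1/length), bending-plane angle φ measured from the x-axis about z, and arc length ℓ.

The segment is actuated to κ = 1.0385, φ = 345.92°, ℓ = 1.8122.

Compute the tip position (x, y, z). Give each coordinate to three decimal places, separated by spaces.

1.220 -0.306 0.917

θ = κ·ℓ = 1.0385 × 1.8122 = 1.88197 rad
ρ = (1 − cos θ)/κ = (1 − -0.30618)/1.0385 = 1.25775
z = sin θ / κ = 0.95197/1.0385 = 0.91668
x = ρ cos φ = 1.25775 × cos(345.92°) = 1.21997
y = ρ sin φ = 1.25775 × sin(345.92°) = -0.30598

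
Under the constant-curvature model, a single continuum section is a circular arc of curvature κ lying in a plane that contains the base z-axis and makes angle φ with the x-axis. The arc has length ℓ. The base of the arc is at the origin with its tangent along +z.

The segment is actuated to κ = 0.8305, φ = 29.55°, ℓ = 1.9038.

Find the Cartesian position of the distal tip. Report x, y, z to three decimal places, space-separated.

1.058 0.600 1.204

θ = κ·ℓ = 0.8305 × 1.9038 = 1.58111 rad
ρ = (1 − cos θ)/κ = (1 − -0.01031)/0.8305 = 1.21651
z = sin θ / κ = 0.99995/0.8305 = 1.20403
x = ρ cos φ = 1.21651 × cos(29.55°) = 1.05827
y = ρ sin φ = 1.21651 × sin(29.55°) = 0.59996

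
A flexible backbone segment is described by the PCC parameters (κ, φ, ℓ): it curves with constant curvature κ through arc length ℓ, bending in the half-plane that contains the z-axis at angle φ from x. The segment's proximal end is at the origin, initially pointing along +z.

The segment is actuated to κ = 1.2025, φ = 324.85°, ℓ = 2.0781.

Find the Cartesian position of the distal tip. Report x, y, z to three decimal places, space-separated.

1.224 -0.862 0.498

θ = κ·ℓ = 1.2025 × 2.0781 = 2.49892 rad
ρ = (1 − cos θ)/κ = (1 − -0.80049)/1.2025 = 1.49729
z = sin θ / κ = 0.59934/1.2025 = 0.49841
x = ρ cos φ = 1.49729 × cos(324.85°) = 1.22426
y = ρ sin φ = 1.49729 × sin(324.85°) = -0.86202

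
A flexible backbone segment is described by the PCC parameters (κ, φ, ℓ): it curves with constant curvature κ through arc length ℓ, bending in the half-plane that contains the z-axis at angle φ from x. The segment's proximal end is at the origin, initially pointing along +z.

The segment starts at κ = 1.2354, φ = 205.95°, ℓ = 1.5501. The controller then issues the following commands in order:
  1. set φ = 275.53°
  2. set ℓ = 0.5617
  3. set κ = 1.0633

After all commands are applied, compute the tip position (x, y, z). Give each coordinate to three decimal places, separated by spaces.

0.016 -0.162 0.529

initial: κ=1.2354, φ=205.95°, ℓ=1.5501
cmd 1: set φ=275.53° → (κ,φ,ℓ)=(1.2354,275.53°,1.5501) → tip=(0.1043,-1.0776,0.7620)
cmd 2: set ℓ=0.5617 → (κ,φ,ℓ)=(1.2354,275.53°,0.5617) → tip=(0.0180,-0.1863,0.5177)
cmd 3: set κ=1.0633 → (κ,φ,ℓ)=(1.0633,275.53°,0.5617) → tip=(0.0157,-0.1621,0.5289)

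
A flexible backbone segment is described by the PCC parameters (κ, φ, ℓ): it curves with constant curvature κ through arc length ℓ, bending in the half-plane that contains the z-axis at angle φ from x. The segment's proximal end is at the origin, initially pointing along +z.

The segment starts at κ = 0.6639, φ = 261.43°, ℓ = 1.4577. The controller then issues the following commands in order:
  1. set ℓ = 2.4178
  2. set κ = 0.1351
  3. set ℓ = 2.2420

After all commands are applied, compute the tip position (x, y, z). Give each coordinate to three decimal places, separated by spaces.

-0.050 -0.333 2.208

initial: κ=0.6639, φ=261.43°, ℓ=1.4577
cmd 1: set ℓ=2.4178 → (κ,φ,ℓ)=(0.6639,261.43°,2.4178) → tip=(-0.2322,-1.5406,1.5054)
cmd 2: set κ=0.1351 → (κ,φ,ℓ)=(0.1351,261.43°,2.4178) → tip=(-0.0583,-0.3870,2.3750)
cmd 3: set ℓ=2.2420 → (κ,φ,ℓ)=(0.1351,261.43°,2.2420) → tip=(-0.0502,-0.3332,2.2079)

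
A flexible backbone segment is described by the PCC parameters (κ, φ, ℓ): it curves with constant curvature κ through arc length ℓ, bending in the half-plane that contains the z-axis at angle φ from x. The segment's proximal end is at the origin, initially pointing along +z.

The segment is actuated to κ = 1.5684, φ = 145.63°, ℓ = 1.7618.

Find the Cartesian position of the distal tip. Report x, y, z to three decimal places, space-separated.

-1.015 0.694 0.236

θ = κ·ℓ = 1.5684 × 1.7618 = 2.76321 rad
ρ = (1 − cos θ)/κ = (1 − -0.92926)/1.5684 = 1.23008
z = sin θ / κ = 0.36942/1.5684 = 0.23554
x = ρ cos φ = 1.23008 × cos(145.63°) = -1.01532
y = ρ sin φ = 1.23008 × sin(145.63°) = 0.69442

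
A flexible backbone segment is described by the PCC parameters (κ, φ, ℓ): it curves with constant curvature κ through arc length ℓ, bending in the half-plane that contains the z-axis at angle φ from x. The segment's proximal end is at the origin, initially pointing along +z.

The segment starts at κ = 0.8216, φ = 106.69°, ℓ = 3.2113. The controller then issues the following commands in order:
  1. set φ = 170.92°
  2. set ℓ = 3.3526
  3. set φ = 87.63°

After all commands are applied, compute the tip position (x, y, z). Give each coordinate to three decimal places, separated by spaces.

0.097 2.342 0.459

initial: κ=0.8216, φ=106.69°, ℓ=3.2113
cmd 1: set φ=170.92° → (κ,φ,ℓ)=(0.8216,170.92°,3.2113) → tip=(-2.2548,0.3604,0.5869)
cmd 2: set ℓ=3.3526 → (κ,φ,ℓ)=(0.8216,170.92°,3.3526) → tip=(-2.3148,0.3699,0.4595)
cmd 3: set φ=87.63° → (κ,φ,ℓ)=(0.8216,87.63°,3.3526) → tip=(0.0969,2.3422,0.4595)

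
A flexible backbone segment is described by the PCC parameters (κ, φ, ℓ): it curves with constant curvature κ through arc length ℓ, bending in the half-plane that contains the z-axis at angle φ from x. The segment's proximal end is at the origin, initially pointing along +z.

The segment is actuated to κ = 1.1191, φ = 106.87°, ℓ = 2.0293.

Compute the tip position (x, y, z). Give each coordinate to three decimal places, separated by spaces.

-0.426 1.406 0.683

θ = κ·ℓ = 1.1191 × 2.0293 = 2.27099 rad
ρ = (1 − cos θ)/κ = (1 − -0.64437)/1.1191 = 1.46936
z = sin θ / κ = 0.76472/1.1191 = 0.68333
x = ρ cos φ = 1.46936 × cos(106.87°) = -0.42641
y = ρ sin φ = 1.46936 × sin(106.87°) = 1.40613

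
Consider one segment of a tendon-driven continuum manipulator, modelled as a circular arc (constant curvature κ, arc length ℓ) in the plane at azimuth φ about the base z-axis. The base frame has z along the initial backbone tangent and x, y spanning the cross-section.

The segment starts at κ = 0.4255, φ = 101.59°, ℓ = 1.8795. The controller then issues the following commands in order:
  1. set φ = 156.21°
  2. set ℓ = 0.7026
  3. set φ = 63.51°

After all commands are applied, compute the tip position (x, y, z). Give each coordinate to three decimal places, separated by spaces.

initial: κ=0.4255, φ=101.59°, ℓ=1.8795
cmd 1: set φ=156.21° → (κ,φ,ℓ)=(0.4255,156.21°,1.8795) → tip=(-0.6518,0.2873,1.6855)
cmd 2: set ℓ=0.7026 → (κ,φ,ℓ)=(0.4255,156.21°,0.7026) → tip=(-0.0954,0.0421,0.6922)
cmd 3: set φ=63.51° → (κ,φ,ℓ)=(0.4255,63.51°,0.7026) → tip=(0.0465,0.0933,0.6922)

0.046 0.093 0.692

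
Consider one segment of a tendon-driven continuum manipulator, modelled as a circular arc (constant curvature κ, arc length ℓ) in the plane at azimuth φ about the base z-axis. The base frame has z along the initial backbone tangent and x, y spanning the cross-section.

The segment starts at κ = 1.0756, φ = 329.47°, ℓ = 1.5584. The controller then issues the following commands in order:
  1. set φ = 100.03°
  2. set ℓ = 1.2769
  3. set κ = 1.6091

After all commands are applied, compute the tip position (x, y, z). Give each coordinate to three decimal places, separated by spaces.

initial: κ=1.0756, φ=329.47°, ℓ=1.5584
cmd 1: set φ=100.03° → (κ,φ,ℓ)=(1.0756,100.03°,1.5584) → tip=(-0.1790,1.0118,0.9246)
cmd 2: set ℓ=1.2769 → (κ,φ,ℓ)=(1.0756,100.03°,1.2769) → tip=(-0.1302,0.7360,0.9117)
cmd 3: set κ=1.6091 → (κ,φ,ℓ)=(1.6091,100.03°,1.2769) → tip=(-0.1586,0.8967,0.5501)

-0.159 0.897 0.550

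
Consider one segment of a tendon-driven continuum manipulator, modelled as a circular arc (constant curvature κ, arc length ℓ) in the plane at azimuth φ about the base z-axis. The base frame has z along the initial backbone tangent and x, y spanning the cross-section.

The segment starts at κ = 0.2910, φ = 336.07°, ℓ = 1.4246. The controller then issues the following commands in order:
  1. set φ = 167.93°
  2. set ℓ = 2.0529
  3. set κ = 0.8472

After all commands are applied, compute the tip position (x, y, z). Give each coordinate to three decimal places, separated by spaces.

-1.348 0.288 1.164

initial: κ=0.2910, φ=336.07°, ℓ=1.4246
cmd 1: set φ=167.93° → (κ,φ,ℓ)=(0.2910,167.93°,1.4246) → tip=(-0.2847,0.0609,1.3841)
cmd 2: set ℓ=2.0529 → (κ,φ,ℓ)=(0.2910,167.93°,2.0529) → tip=(-0.5820,0.1245,1.9330)
cmd 3: set κ=0.8472 → (κ,φ,ℓ)=(0.8472,167.93°,2.0529) → tip=(-1.3477,0.2882,1.1637)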